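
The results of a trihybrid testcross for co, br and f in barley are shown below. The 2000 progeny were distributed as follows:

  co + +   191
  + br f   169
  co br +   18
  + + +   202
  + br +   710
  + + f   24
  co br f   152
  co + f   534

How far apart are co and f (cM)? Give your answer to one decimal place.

The two most frequent reciprocal classes, + br + and co + f, are the parental types, so the F1 was + br + / co + f.
The two rarest classes, co br + and + + f, are the double crossovers. Comparing them with the parentals, only the co allele has switched, so co is the middle locus and the order is f – co – br.
Crossovers in the f–co interval produce the single-crossover classes + br f and co + + (169 + 191 = 360) plus the double crossovers (42).
RF(f–co) = (360 + 42) / 2000 = 402/2000 = 0.2010 → 20.1 cM.

20.1 cM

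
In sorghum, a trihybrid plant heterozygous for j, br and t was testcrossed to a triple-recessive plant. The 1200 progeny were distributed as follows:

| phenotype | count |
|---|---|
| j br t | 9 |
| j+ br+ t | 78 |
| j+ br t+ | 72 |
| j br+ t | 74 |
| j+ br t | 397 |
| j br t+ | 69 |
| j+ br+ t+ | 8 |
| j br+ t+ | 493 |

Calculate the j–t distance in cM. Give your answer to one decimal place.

The two most frequent reciprocal classes, j br+ t+ and j+ br t, are the parental types, so the F1 was j br+ t+ / j+ br t.
The two rarest classes, j+ br+ t+ and j br t, are the double crossovers. Comparing them with the parentals, only the j allele has switched, so j is the middle locus and the order is br – j – t.
Crossovers in the j–t interval produce the single-crossover classes j br+ t and j+ br t+ (74 + 72 = 146) plus the double crossovers (17).
RF(j–t) = (146 + 17) / 1200 = 163/1200 = 0.1358 → 13.6 cM.

13.6 cM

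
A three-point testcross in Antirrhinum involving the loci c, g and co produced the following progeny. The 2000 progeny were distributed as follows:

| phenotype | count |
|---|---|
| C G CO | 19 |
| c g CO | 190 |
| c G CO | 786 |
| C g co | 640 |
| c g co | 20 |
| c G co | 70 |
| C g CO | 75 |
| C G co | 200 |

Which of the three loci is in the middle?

The two most frequent reciprocal classes, c G CO and C g co, are the parental types, so the F1 was c G CO / C g co.
The two rarest classes, C G CO and c g co, are the double crossovers. Comparing them with the parentals, only the c allele has switched, so c is the middle locus and the order is g – c – co.

c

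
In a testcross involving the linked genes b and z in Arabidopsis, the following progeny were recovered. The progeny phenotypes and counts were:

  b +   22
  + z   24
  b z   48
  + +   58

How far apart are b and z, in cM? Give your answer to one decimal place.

The two most frequent classes, + + (58) and b z (48), are the parental types, so the F1 was + + / b z.
The recombinant classes are + z and b +: 24 + 22 = 46.
Recombination frequency = 46/152 = 0.3026 ≈ 30.3%, i.e. 30.3 cM.

30.3 cM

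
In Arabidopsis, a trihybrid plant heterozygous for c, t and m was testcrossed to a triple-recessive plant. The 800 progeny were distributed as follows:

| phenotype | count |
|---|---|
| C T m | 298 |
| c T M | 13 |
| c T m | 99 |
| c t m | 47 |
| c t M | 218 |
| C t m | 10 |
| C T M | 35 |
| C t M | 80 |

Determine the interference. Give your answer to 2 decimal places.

The two most frequent reciprocal classes, c t M and C T m, are the parental types, so the F1 was c t M / C T m.
The two rarest classes, c T M and C t m, are the double crossovers. Comparing them with the parentals, only the t allele has switched, so t is the middle locus and the order is m – t – c.
m–t: (82 + 23)/800 = 0.1313; t–c: (179 + 23)/800 = 0.2525.
Expected DCO frequency = 0.1313 × 0.2525 ≈ 0.03315; observed = 23/800 ≈ 0.02875.
Coefficient of coincidence = 0.02875/0.03315 ≈ 0.87; interference = 1 − 0.87 = 0.13.

0.13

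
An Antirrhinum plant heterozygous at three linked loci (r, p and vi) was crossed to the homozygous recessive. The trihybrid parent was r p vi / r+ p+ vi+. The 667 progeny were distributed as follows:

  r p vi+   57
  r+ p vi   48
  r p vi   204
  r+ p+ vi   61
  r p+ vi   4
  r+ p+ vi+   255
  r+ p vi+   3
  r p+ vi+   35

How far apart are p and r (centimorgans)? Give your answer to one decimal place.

The two rarest classes, r p+ vi and r+ p vi+, are the double crossovers. Comparing them with the parentals, only the p allele has switched, so p is the middle locus and the order is r – p – vi.
Crossovers in the r–p interval produce the single-crossover classes r+ p vi and r p+ vi+ (48 + 35 = 83) plus the double crossovers (7).
RF(r–p) = (83 + 7) / 667 = 90/667 = 0.1349 → 13.5 centimorgans.

13.5 centimorgans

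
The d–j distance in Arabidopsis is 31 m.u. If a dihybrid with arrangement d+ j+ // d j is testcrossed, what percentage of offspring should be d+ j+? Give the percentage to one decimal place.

A map distance of 31 m.u. corresponds to a recombination frequency of 0.310.
The F1 is d+ j+ / d j, so d+ j+ is a parental gamete class with expected frequency (1 − r)/2 = 0.690/2 = 0.3450.
That is 0.3450 = 34.5% of the progeny.

34.5%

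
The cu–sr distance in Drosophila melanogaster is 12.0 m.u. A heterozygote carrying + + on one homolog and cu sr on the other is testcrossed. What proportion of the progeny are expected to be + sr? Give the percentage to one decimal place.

A map distance of 12.0 m.u. corresponds to a recombination frequency of 0.120.
The F1 is + + / cu sr, so + sr is a recombinant gamete class with expected frequency r/2 = 0.120/2 = 0.0600.
That is 0.0600 = 6.0% of the progeny.

6.0%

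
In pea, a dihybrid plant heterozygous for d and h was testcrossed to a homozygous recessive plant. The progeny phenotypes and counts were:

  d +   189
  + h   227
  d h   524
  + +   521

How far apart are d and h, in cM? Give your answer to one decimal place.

28.5 cM

The two most frequent classes, + + (521) and d h (524), are the parental types, so the F1 was + + / d h.
The recombinant classes are + h and d +: 227 + 189 = 416.
Recombination frequency = 416/1461 = 0.2847 ≈ 28.5%, i.e. 28.5 cM.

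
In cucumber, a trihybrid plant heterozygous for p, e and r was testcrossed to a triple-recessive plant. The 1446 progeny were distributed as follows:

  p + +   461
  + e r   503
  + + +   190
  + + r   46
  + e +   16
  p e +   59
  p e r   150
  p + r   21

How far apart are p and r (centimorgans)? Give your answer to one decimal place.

26.1 centimorgans

The two most frequent reciprocal classes, + e r and p + +, are the parental types, so the F1 was + e r / p + +.
The two rarest classes, + e + and p + r, are the double crossovers. Comparing them with the parentals, only the r allele has switched, so r is the middle locus and the order is e – r – p.
Crossovers in the r–p interval produce the single-crossover classes p e r and + + + (150 + 190 = 340) plus the double crossovers (37).
RF(r–p) = (340 + 37) / 1446 = 377/1446 = 0.2607 → 26.1 centimorgans.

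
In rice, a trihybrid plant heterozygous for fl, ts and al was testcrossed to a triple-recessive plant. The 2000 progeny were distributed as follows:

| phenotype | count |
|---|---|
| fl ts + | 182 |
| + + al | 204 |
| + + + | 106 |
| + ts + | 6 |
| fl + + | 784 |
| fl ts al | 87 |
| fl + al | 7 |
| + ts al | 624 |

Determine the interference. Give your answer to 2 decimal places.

The two most frequent reciprocal classes, + ts al and fl + +, are the parental types, so the F1 was + ts al / fl + +.
The two rarest classes, + ts + and fl + al, are the double crossovers. Comparing them with the parentals, only the al allele has switched, so al is the middle locus and the order is ts – al – fl.
ts–al: (386 + 13)/2000 = 0.1995; al–fl: (193 + 13)/2000 = 0.1030.
Expected DCO frequency = 0.1995 × 0.1030 ≈ 0.02055; observed = 13/2000 ≈ 0.00650.
Coefficient of coincidence = 0.00650/0.02055 ≈ 0.32; interference = 1 − 0.32 = 0.68.

0.68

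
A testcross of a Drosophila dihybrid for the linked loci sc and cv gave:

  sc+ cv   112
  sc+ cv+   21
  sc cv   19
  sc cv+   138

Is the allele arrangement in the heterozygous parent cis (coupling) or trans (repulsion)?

The two most frequent classes are sc+ cv (112) and sc cv+ (138); these are the parental (non-recombinant) types.
So the F1 carried sc+ cv on one chromosome and sc cv+ on the other — the recessive alleles are on opposite chromosomes (trans / repulsion).

trans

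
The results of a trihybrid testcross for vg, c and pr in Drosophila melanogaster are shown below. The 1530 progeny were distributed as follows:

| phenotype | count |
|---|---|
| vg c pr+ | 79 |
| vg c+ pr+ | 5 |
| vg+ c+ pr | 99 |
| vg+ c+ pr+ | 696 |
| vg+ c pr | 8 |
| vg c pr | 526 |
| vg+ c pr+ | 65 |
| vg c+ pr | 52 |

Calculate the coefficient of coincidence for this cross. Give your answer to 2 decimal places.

0.80

The two most frequent reciprocal classes, vg+ c+ pr+ and vg c pr, are the parental types, so the F1 was vg+ c+ pr+ / vg c pr.
The two rarest classes, vg c+ pr+ and vg+ c pr, are the double crossovers. Comparing them with the parentals, only the vg allele has switched, so vg is the middle locus and the order is c – vg – pr.
c–vg: (117 + 13)/1530 = 0.0850; vg–pr: (178 + 13)/1530 = 0.1248.
Expected DCO frequency = 0.0850 × 0.1248 ≈ 0.01061; observed = 13/1530 ≈ 0.00850.
Coefficient of coincidence = 0.00850/0.01061 ≈ 0.80.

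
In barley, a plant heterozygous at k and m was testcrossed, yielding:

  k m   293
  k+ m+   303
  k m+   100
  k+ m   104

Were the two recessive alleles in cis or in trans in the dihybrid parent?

The two most frequent classes are k+ m+ (303) and k m (293); these are the parental (non-recombinant) types.
So the F1 carried k+ m+ on one chromosome and k m on the other — the recessive alleles are on the same chromosome (cis / coupling).

cis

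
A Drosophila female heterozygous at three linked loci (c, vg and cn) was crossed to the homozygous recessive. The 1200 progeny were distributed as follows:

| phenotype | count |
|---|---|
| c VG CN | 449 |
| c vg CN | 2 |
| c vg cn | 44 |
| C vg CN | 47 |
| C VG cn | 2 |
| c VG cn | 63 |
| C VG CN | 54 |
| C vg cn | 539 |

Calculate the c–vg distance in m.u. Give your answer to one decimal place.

The two most frequent reciprocal classes, c VG CN and C vg cn, are the parental types, so the F1 was c VG CN / C vg cn.
The two rarest classes, c vg CN and C VG cn, are the double crossovers. Comparing them with the parentals, only the vg allele has switched, so vg is the middle locus and the order is cn – vg – c.
Crossovers in the vg–c interval produce the single-crossover classes C VG CN and c vg cn (54 + 44 = 98) plus the double crossovers (4).
RF(vg–c) = (98 + 4) / 1200 = 102/1200 = 0.0850 → 8.5 m.u.

8.5 m.u.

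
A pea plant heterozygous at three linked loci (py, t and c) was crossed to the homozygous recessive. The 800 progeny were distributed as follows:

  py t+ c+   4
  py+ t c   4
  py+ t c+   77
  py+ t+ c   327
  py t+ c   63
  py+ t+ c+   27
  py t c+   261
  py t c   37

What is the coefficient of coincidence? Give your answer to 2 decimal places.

The two most frequent reciprocal classes, py t c+ and py+ t+ c, are the parental types, so the F1 was py t c+ / py+ t+ c.
The two rarest classes, py t+ c+ and py+ t c, are the double crossovers. Comparing them with the parentals, only the t allele has switched, so t is the middle locus and the order is c – t – py.
c–t: (64 + 8)/800 = 0.0900; t–py: (140 + 8)/800 = 0.1850.
Expected DCO frequency = 0.0900 × 0.1850 ≈ 0.01665; observed = 8/800 ≈ 0.01000.
Coefficient of coincidence = 0.01000/0.01665 ≈ 0.60.

0.60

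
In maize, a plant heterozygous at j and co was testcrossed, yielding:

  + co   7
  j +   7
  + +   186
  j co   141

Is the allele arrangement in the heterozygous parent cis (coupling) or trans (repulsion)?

cis

The two most frequent classes are + + (186) and j co (141); these are the parental (non-recombinant) types.
So the F1 carried + + on one chromosome and j co on the other — the recessive alleles are on the same chromosome (cis / coupling).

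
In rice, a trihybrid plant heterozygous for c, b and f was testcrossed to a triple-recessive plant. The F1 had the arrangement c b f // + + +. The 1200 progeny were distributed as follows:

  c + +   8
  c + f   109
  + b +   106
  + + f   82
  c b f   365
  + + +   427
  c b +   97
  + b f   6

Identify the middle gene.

The two rarest classes, + b f and c + +, are the double crossovers. Comparing them with the parentals, only the c allele has switched, so c is the middle locus and the order is b – c – f.

c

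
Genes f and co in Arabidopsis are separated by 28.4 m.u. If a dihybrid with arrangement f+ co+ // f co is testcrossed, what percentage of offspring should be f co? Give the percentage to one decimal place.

35.8%

A map distance of 28.4 m.u. corresponds to a recombination frequency of 0.284.
The F1 is f+ co+ / f co, so f co is a parental gamete class with expected frequency (1 − r)/2 = 0.716/2 = 0.3580.
That is 0.3580 = 35.8% of the progeny.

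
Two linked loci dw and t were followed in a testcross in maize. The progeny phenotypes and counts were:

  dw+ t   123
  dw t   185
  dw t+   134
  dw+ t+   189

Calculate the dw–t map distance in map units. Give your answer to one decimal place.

The two most frequent classes, dw+ t+ (189) and dw t (185), are the parental types, so the F1 was dw+ t+ / dw t.
The recombinant classes are dw+ t and dw t+: 123 + 134 = 257.
Recombination frequency = 257/631 = 0.4073 ≈ 40.7%, i.e. 40.7 map units.

40.7 map units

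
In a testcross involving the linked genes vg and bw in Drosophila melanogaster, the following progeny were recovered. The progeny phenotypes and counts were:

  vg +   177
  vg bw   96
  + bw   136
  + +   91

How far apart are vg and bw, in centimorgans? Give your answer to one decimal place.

37.4 centimorgans

The two most frequent classes, + bw (136) and vg + (177), are the parental types, so the F1 was + bw / vg +.
The recombinant classes are + + and vg bw: 91 + 96 = 187.
Recombination frequency = 187/500 = 0.3740 ≈ 37.4%, i.e. 37.4 centimorgans.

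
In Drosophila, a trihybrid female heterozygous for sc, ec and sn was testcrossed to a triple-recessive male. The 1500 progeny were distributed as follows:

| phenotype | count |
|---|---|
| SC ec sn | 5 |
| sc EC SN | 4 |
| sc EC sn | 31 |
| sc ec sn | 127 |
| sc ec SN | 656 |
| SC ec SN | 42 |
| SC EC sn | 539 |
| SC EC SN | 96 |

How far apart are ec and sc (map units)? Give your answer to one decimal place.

5.5 map units

The two most frequent reciprocal classes, sc ec SN and SC EC sn, are the parental types, so the F1 was sc ec SN / SC EC sn.
The two rarest classes, sc EC SN and SC ec sn, are the double crossovers. Comparing them with the parentals, only the ec allele has switched, so ec is the middle locus and the order is sc – ec – sn.
Crossovers in the sc–ec interval produce the single-crossover classes SC ec SN and sc EC sn (42 + 31 = 73) plus the double crossovers (9).
RF(sc–ec) = (73 + 9) / 1500 = 82/1500 = 0.0547 → 5.5 map units.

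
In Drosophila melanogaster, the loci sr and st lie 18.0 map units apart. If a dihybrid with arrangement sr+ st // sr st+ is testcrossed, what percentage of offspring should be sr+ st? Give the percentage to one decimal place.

41.0%

A map distance of 18.0 map units corresponds to a recombination frequency of 0.180.
The F1 is sr+ st / sr st+, so sr+ st is a parental gamete class with expected frequency (1 − r)/2 = 0.820/2 = 0.4100.
That is 0.4100 = 41.0% of the progeny.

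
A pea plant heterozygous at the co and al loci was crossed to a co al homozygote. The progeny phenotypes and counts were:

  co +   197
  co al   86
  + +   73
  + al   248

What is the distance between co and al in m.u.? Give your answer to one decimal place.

26.3 m.u.

The two most frequent classes, + al (248) and co + (197), are the parental types, so the F1 was + al / co +.
The recombinant classes are + + and co al: 73 + 86 = 159.
Recombination frequency = 159/604 = 0.2632 ≈ 26.3%, i.e. 26.3 m.u.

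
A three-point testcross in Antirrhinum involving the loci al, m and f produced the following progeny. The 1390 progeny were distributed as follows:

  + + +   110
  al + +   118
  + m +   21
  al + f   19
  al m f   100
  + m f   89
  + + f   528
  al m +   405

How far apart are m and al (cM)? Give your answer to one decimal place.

17.8 cM

The two most frequent reciprocal classes, al m + and + + f, are the parental types, so the F1 was al m + / + + f.
The two rarest classes, + m + and al + f, are the double crossovers. Comparing them with the parentals, only the al allele has switched, so al is the middle locus and the order is m – al – f.
Crossovers in the m–al interval produce the single-crossover classes al + + and + m f (118 + 89 = 207) plus the double crossovers (40).
RF(m–al) = (207 + 40) / 1390 = 247/1390 = 0.1777 → 17.8 cM.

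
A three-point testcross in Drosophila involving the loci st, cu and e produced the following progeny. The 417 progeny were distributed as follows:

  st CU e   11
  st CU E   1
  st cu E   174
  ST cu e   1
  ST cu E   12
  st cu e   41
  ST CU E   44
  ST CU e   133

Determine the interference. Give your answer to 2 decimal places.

The two most frequent reciprocal classes, ST CU e and st cu E, are the parental types, so the F1 was ST CU e / st cu E.
The two rarest classes, ST cu e and st CU E, are the double crossovers. Comparing them with the parentals, only the cu allele has switched, so cu is the middle locus and the order is e – cu – st.
e–cu: (85 + 2)/417 = 0.2086; cu–st: (23 + 2)/417 = 0.0600.
Expected DCO frequency = 0.2086 × 0.0600 ≈ 0.01252; observed = 2/417 ≈ 0.00480.
Coefficient of coincidence = 0.00480/0.01252 ≈ 0.38; interference = 1 − 0.38 = 0.62.

0.62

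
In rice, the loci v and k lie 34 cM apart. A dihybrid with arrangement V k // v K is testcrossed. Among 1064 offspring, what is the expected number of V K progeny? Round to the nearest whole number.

A map distance of 34 cM corresponds to a recombination frequency of 0.340.
The F1 is V k / v K, so V K is a recombinant gamete class with expected frequency r/2 = 0.340/2 = 0.1700.
Expected number = 0.1700 × 1064 = 180.88 ≈ 181.

181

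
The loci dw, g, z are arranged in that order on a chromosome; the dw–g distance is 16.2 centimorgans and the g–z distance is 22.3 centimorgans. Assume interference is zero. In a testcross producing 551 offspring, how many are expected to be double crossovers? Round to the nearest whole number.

20

Map distances give recombination frequencies of 0.162 and 0.223 for the two intervals.
With no interference, expected double-crossover frequency = 0.162 × 0.223 = 0.03613.
Expected number = 0.03613 × 551 = 19.91 ≈ 20.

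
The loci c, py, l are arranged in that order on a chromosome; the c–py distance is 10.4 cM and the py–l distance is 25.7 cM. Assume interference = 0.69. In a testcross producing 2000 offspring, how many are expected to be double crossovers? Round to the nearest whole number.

Map distances give recombination frequencies of 0.104 and 0.257 for the two intervals.
With interference 0.69 (so coincidence = 0.31), expected double-crossover frequency = 0.104 × 0.257 × 0.31 = 0.00829.
Expected number = 0.00829 × 2000 = 16.57 ≈ 17.

17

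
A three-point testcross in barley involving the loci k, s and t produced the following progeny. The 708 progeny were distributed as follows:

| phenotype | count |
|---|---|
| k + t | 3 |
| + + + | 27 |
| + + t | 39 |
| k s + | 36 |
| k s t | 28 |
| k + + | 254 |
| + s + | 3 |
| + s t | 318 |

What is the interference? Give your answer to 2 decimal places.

0.14

The two most frequent reciprocal classes, + s t and k + +, are the parental types, so the F1 was + s t / k + +.
The two rarest classes, + s + and k + t, are the double crossovers. Comparing them with the parentals, only the t allele has switched, so t is the middle locus and the order is s – t – k.
s–t: (75 + 6)/708 = 0.1144; t–k: (55 + 6)/708 = 0.0862.
Expected DCO frequency = 0.1144 × 0.0862 ≈ 0.00986; observed = 6/708 ≈ 0.00847.
Coefficient of coincidence = 0.00847/0.00986 ≈ 0.86; interference = 1 − 0.86 = 0.14.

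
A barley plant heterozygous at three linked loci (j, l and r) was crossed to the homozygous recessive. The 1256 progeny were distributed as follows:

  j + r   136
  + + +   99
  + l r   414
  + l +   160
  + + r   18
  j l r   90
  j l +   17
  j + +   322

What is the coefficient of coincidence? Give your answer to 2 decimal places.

The two most frequent reciprocal classes, j + + and + l r, are the parental types, so the F1 was j + + / + l r.
The two rarest classes, j l + and + + r, are the double crossovers. Comparing them with the parentals, only the l allele has switched, so l is the middle locus and the order is r – l – j.
r–l: (296 + 35)/1256 = 0.2635; l–j: (189 + 35)/1256 = 0.1783.
Expected DCO frequency = 0.2635 × 0.1783 ≈ 0.04698; observed = 35/1256 ≈ 0.02787.
Coefficient of coincidence = 0.02787/0.04698 ≈ 0.59.

0.59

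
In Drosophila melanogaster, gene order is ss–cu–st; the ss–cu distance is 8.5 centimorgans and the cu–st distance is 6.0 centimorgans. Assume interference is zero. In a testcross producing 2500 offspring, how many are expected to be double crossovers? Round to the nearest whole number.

13

Map distances give recombination frequencies of 0.085 and 0.060 for the two intervals.
With no interference, expected double-crossover frequency = 0.085 × 0.060 = 0.00510.
Expected number = 0.00510 × 2500 = 12.75 ≈ 13.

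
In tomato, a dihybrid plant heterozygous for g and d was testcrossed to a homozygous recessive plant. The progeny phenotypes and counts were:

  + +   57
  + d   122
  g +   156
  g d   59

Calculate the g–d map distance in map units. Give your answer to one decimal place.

29.4 map units

The two most frequent classes, + d (122) and g + (156), are the parental types, so the F1 was + d / g +.
The recombinant classes are + + and g d: 57 + 59 = 116.
Recombination frequency = 116/394 = 0.2944 ≈ 29.4%, i.e. 29.4 map units.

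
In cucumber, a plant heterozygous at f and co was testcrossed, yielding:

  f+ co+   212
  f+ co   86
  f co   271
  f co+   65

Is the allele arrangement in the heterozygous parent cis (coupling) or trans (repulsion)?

The two most frequent classes are f+ co+ (212) and f co (271); these are the parental (non-recombinant) types.
So the F1 carried f+ co+ on one chromosome and f co on the other — the recessive alleles are on the same chromosome (cis / coupling).

cis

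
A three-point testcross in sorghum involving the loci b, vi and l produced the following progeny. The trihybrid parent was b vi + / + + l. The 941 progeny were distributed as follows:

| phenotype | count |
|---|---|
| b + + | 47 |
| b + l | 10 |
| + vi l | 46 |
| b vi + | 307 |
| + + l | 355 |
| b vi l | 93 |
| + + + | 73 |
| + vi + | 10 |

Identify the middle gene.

The two rarest classes, + vi + and b + l, are the double crossovers. Comparing them with the parentals, only the b allele has switched, so b is the middle locus and the order is vi – b – l.

b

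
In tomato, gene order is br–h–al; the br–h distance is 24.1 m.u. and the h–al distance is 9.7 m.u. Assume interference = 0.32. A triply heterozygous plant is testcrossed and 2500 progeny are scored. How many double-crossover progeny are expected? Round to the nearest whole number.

40

Map distances give recombination frequencies of 0.241 and 0.097 for the two intervals.
With interference 0.32 (so coincidence = 0.68), expected double-crossover frequency = 0.241 × 0.097 × 0.68 = 0.01590.
Expected number = 0.01590 × 2500 = 39.74 ≈ 40.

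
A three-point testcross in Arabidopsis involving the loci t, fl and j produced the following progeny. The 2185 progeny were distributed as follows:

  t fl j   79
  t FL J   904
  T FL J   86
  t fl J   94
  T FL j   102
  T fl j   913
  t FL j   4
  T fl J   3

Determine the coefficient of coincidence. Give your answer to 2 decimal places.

The two most frequent reciprocal classes, T fl j and t FL J, are the parental types, so the F1 was T fl j / t FL J.
The two rarest classes, T fl J and t FL j, are the double crossovers. Comparing them with the parentals, only the j allele has switched, so j is the middle locus and the order is t – j – fl.
t–j: (165 + 7)/2185 = 0.0787; j–fl: (196 + 7)/2185 = 0.0929.
Expected DCO frequency = 0.0787 × 0.0929 ≈ 0.00731; observed = 7/2185 ≈ 0.00320.
Coefficient of coincidence = 0.00320/0.00731 ≈ 0.44.

0.44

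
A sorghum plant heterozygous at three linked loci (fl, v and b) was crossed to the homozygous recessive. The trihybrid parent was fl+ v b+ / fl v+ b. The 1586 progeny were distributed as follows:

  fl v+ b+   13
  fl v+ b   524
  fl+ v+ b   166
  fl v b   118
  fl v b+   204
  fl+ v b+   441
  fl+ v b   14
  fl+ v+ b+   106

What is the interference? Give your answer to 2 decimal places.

The two rarest classes, fl+ v b and fl v+ b+, are the double crossovers. Comparing them with the parentals, only the b allele has switched, so b is the middle locus and the order is v – b – fl.
v–b: (224 + 27)/1586 = 0.1583; b–fl: (370 + 27)/1586 = 0.2503.
Expected DCO frequency = 0.1583 × 0.2503 ≈ 0.03962; observed = 27/1586 ≈ 0.01702.
Coefficient of coincidence = 0.01702/0.03962 ≈ 0.43; interference = 1 − 0.43 = 0.57.

0.57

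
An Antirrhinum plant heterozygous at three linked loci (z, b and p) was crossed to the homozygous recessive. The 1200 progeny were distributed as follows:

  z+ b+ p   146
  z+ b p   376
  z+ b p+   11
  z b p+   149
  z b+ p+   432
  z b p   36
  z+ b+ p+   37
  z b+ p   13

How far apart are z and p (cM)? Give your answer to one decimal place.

8.1 cM

The two most frequent reciprocal classes, z+ b p and z b+ p+, are the parental types, so the F1 was z+ b p / z b+ p+.
The two rarest classes, z+ b p+ and z b+ p, are the double crossovers. Comparing them with the parentals, only the p allele has switched, so p is the middle locus and the order is z – p – b.
Crossovers in the z–p interval produce the single-crossover classes z b p and z+ b+ p+ (36 + 37 = 73) plus the double crossovers (24).
RF(z–p) = (73 + 24) / 1200 = 97/1200 = 0.0808 → 8.1 cM.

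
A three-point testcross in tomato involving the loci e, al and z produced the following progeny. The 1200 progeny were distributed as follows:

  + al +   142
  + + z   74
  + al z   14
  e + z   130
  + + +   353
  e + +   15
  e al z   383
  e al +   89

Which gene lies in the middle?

The two most frequent reciprocal classes, + + + and e al z, are the parental types, so the F1 was + + + / e al z.
The two rarest classes, e + + and + al z, are the double crossovers. Comparing them with the parentals, only the e allele has switched, so e is the middle locus and the order is z – e – al.

e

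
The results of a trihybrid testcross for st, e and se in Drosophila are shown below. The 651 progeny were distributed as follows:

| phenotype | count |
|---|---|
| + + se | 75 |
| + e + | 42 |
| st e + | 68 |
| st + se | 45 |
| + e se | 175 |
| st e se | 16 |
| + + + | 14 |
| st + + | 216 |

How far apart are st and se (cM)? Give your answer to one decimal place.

The two most frequent reciprocal classes, st + + and + e se, are the parental types, so the F1 was st + + / + e se.
The two rarest classes, + + + and st e se, are the double crossovers. Comparing them with the parentals, only the st allele has switched, so st is the middle locus and the order is se – st – e.
Crossovers in the se–st interval produce the single-crossover classes st + se and + e + (45 + 42 = 87) plus the double crossovers (30).
RF(se–st) = (87 + 30) / 651 = 117/651 = 0.1797 → 18.0 cM.

18.0 cM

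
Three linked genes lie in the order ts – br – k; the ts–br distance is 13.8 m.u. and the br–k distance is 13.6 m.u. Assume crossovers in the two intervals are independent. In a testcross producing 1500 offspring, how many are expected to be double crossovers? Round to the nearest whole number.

28

Map distances give recombination frequencies of 0.138 and 0.136 for the two intervals.
With no interference, expected double-crossover frequency = 0.138 × 0.136 = 0.01877.
Expected number = 0.01877 × 1500 = 28.15 ≈ 28.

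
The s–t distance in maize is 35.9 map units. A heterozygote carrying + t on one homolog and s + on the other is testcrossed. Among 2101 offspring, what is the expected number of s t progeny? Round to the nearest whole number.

A map distance of 35.9 map units corresponds to a recombination frequency of 0.359.
The F1 is + t / s +, so s t is a recombinant gamete class with expected frequency r/2 = 0.359/2 = 0.1795.
Expected number = 0.1795 × 2101 = 377.13 ≈ 377.

377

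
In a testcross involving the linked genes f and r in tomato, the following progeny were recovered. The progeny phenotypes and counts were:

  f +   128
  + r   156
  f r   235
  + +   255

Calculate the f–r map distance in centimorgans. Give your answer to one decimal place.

The two most frequent classes, + + (255) and f r (235), are the parental types, so the F1 was + + / f r.
The recombinant classes are + r and f +: 156 + 128 = 284.
Recombination frequency = 284/774 = 0.3669 ≈ 36.7%, i.e. 36.7 centimorgans.

36.7 centimorgans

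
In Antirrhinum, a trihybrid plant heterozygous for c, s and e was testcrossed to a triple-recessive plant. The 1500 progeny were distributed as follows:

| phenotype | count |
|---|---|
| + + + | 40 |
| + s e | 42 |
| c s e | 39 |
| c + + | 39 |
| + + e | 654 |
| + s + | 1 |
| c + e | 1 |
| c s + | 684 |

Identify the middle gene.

c

The two most frequent reciprocal classes, + + e and c s +, are the parental types, so the F1 was + + e / c s +.
The two rarest classes, c + e and + s +, are the double crossovers. Comparing them with the parentals, only the c allele has switched, so c is the middle locus and the order is s – c – e.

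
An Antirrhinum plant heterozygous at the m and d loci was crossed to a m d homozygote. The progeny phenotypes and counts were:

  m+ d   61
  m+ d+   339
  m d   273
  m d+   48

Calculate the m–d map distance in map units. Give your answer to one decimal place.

The two most frequent classes, m+ d+ (339) and m d (273), are the parental types, so the F1 was m+ d+ / m d.
The recombinant classes are m+ d and m d+: 61 + 48 = 109.
Recombination frequency = 109/721 = 0.1512 ≈ 15.1%, i.e. 15.1 map units.

15.1 map units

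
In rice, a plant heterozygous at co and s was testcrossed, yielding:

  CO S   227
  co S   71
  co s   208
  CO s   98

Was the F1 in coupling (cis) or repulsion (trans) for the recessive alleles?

cis

The two most frequent classes are CO S (227) and co s (208); these are the parental (non-recombinant) types.
So the F1 carried CO S on one chromosome and co s on the other — the recessive alleles are on the same chromosome (cis / coupling).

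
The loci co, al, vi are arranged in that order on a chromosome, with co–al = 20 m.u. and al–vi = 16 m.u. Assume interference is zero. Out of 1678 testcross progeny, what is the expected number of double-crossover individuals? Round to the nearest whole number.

Map distances give recombination frequencies of 0.200 and 0.160 for the two intervals.
With no interference, expected double-crossover frequency = 0.200 × 0.160 = 0.03200.
Expected number = 0.03200 × 1678 = 53.70 ≈ 54.

54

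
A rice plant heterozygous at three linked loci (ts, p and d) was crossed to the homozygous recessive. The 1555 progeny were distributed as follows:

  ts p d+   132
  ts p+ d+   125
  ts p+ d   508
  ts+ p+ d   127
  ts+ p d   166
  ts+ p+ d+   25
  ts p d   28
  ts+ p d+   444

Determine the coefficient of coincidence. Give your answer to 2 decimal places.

The two most frequent reciprocal classes, ts+ p d+ and ts p+ d, are the parental types, so the F1 was ts+ p d+ / ts p+ d.
The two rarest classes, ts+ p+ d+ and ts p d, are the double crossovers. Comparing them with the parentals, only the p allele has switched, so p is the middle locus and the order is d – p – ts.
d–p: (291 + 53)/1555 = 0.2212; p–ts: (259 + 53)/1555 = 0.2006.
Expected DCO frequency = 0.2212 × 0.2006 ≈ 0.04437; observed = 53/1555 ≈ 0.03408.
Coefficient of coincidence = 0.03408/0.04437 ≈ 0.77.

0.77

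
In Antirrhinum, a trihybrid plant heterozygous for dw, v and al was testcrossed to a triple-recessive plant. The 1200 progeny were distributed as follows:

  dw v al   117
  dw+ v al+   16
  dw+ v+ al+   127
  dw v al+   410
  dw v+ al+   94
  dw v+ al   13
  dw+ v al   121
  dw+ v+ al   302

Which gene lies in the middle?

The two most frequent reciprocal classes, dw v al+ and dw+ v+ al, are the parental types, so the F1 was dw v al+ / dw+ v+ al.
The two rarest classes, dw+ v al+ and dw v+ al, are the double crossovers. Comparing them with the parentals, only the dw allele has switched, so dw is the middle locus and the order is v – dw – al.

dw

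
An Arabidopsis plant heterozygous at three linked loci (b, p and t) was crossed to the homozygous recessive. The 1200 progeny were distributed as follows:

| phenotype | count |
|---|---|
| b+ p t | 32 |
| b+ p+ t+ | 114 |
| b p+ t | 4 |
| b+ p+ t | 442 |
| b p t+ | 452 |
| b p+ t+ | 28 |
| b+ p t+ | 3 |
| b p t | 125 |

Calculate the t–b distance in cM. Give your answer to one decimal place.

20.5 cM

The two most frequent reciprocal classes, b p t+ and b+ p+ t, are the parental types, so the F1 was b p t+ / b+ p+ t.
The two rarest classes, b+ p t+ and b p+ t, are the double crossovers. Comparing them with the parentals, only the b allele has switched, so b is the middle locus and the order is p – b – t.
Crossovers in the b–t interval produce the single-crossover classes b p t and b+ p+ t+ (125 + 114 = 239) plus the double crossovers (7).
RF(b–t) = (239 + 7) / 1200 = 246/1200 = 0.2050 → 20.5 cM.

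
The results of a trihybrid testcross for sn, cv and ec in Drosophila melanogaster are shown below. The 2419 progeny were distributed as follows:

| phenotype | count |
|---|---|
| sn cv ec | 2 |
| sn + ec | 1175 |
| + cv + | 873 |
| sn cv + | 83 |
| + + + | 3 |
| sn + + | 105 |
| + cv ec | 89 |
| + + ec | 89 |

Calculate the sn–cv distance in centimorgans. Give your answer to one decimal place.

7.3 centimorgans

The two most frequent reciprocal classes, + cv + and sn + ec, are the parental types, so the F1 was + cv + / sn + ec.
The two rarest classes, + + + and sn cv ec, are the double crossovers. Comparing them with the parentals, only the cv allele has switched, so cv is the middle locus and the order is ec – cv – sn.
Crossovers in the cv–sn interval produce the single-crossover classes sn cv + and + + ec (83 + 89 = 172) plus the double crossovers (5).
RF(cv–sn) = (172 + 5) / 2419 = 177/2419 = 0.0732 → 7.3 centimorgans.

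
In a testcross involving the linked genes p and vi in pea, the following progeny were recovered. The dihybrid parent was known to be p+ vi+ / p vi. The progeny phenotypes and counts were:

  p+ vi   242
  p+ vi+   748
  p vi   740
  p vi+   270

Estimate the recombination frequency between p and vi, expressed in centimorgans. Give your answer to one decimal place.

25.6 centimorgans

The recombinant classes are p+ vi and p vi+: 242 + 270 = 512.
Recombination frequency = 512/2000 = 0.2560 ≈ 25.6%, i.e. 25.6 centimorgans.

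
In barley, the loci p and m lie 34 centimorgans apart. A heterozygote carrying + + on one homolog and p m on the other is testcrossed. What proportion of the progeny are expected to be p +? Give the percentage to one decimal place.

17.0%

A map distance of 34 centimorgans corresponds to a recombination frequency of 0.340.
The F1 is + + / p m, so p + is a recombinant gamete class with expected frequency r/2 = 0.340/2 = 0.1700.
That is 0.1700 = 17.0% of the progeny.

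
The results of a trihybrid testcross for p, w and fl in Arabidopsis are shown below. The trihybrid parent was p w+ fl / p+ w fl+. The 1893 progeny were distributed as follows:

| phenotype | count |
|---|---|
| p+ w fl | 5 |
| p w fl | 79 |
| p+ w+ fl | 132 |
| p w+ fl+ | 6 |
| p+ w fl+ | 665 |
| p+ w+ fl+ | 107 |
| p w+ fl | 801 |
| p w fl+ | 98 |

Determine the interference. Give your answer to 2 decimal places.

0.56

The two rarest classes, p w+ fl+ and p+ w fl, are the double crossovers. Comparing them with the parentals, only the fl allele has switched, so fl is the middle locus and the order is p – fl – w.
p–fl: (230 + 11)/1893 = 0.1273; fl–w: (186 + 11)/1893 = 0.1041.
Expected DCO frequency = 0.1273 × 0.1041 ≈ 0.01325; observed = 11/1893 ≈ 0.00581.
Coefficient of coincidence = 0.00581/0.01325 ≈ 0.44; interference = 1 − 0.44 = 0.56.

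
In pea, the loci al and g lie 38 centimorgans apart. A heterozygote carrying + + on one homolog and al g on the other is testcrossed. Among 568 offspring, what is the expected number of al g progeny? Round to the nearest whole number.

176

A map distance of 38 centimorgans corresponds to a recombination frequency of 0.380.
The F1 is + + / al g, so al g is a parental gamete class with expected frequency (1 − r)/2 = 0.620/2 = 0.3100.
Expected number = 0.3100 × 568 = 176.08 ≈ 176.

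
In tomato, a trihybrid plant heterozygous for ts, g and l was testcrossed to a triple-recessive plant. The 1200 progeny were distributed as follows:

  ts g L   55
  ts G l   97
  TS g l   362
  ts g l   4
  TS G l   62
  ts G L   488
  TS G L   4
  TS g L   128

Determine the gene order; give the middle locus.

The two most frequent reciprocal classes, ts G L and TS g l, are the parental types, so the F1 was ts G L / TS g l.
The two rarest classes, TS G L and ts g l, are the double crossovers. Comparing them with the parentals, only the ts allele has switched, so ts is the middle locus and the order is g – ts – l.

ts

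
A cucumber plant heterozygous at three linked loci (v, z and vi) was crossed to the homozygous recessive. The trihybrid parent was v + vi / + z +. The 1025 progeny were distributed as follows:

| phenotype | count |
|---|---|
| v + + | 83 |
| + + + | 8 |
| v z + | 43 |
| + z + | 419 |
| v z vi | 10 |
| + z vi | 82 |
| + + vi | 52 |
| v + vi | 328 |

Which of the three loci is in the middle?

The two rarest classes, v z vi and + + +, are the double crossovers. Comparing them with the parentals, only the z allele has switched, so z is the middle locus and the order is v – z – vi.

z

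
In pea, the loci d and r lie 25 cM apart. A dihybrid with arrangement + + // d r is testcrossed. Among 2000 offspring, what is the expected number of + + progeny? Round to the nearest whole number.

750

A map distance of 25 cM corresponds to a recombination frequency of 0.250.
The F1 is + + / d r, so + + is a parental gamete class with expected frequency (1 − r)/2 = 0.750/2 = 0.3750.
Expected number = 0.3750 × 2000 = 750.00 ≈ 750.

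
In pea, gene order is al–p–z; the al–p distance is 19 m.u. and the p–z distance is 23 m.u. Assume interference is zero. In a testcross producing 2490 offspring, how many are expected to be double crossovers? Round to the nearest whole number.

109

Map distances give recombination frequencies of 0.190 and 0.230 for the two intervals.
With no interference, expected double-crossover frequency = 0.190 × 0.230 = 0.04370.
Expected number = 0.04370 × 2490 = 108.81 ≈ 109.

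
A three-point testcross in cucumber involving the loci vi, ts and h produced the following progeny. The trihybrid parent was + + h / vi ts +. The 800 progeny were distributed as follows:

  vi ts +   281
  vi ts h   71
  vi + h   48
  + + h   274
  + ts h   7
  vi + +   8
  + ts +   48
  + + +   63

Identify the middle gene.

ts

The two rarest classes, + ts h and vi + +, are the double crossovers. Comparing them with the parentals, only the ts allele has switched, so ts is the middle locus and the order is h – ts – vi.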